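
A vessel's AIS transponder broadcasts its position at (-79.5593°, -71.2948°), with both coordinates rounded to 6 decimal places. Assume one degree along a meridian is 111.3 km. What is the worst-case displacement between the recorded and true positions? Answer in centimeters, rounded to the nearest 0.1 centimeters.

5.7 centimeters

Rounding to 6 decimal places leaves each coordinate within ±5e-07° of the true value.
Latitude error → 5e-07 × 111300 = 0.05565 m along the meridian.
Longitude error → 5e-07 × 111300 × cos 79.5593° = 5e-07 × 111300 × 0.1812 ≈ 0.0100848 m.
Worst case both components are at the extreme and orthogonal: √(0.05565² + 0.0100848²) ≈ 0.0565564 m.
That is 0.0565564 m = 5.6556 cm.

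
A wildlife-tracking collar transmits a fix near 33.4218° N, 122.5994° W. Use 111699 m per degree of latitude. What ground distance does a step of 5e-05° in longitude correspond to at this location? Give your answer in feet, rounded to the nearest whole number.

One degree of longitude here spans 111699 × cos 33.4218° = 111699 × 0.8346 ≈ 93228.3 m; 5e-05° of that is 4.66141 m.
In feet: 4.66141 m ÷ 0.3048 ≈ 15.293 ft.

15 feet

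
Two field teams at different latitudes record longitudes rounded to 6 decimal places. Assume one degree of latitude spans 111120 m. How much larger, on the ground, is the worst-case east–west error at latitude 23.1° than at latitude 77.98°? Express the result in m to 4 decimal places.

Rounding to 6 decimal places leaves the longitude within ±5e-07° of the true value.
Error at 23.1° = 5e-07° × 111120 × cos 23.1° ≈ 0.05556 × 0.9198 = 0.051105 m.
At 77.98°: 5e-07° × 111120 × cos 77.98° = 5e-07 × 111120 × 0.2083 ≈ 0.011571 m.
So the lower-latitude error exceeds the higher by 0.051105 − 0.011571 = 0.039535 m.

0.0395 m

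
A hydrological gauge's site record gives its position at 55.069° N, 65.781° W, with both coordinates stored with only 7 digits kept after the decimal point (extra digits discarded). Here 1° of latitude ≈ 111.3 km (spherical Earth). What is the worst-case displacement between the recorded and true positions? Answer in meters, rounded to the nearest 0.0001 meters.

Truncating at 7 decimal places can drop up to a full unit in the last place, so each coordinate may be off by as much as 1e-07°.
North–south component: 1e-07° × 111300 = 0.01113 m.
Longitude error → 1e-07 × 111300 × cos 55.069° = 1e-07 × 111300 × 0.5726 ≈ 0.00637292 m.
The two errors are perpendicular, so the maximum displacement is √(0.01113² + 0.00637292²) ≈ 0.0128254 m.

0.0128 meters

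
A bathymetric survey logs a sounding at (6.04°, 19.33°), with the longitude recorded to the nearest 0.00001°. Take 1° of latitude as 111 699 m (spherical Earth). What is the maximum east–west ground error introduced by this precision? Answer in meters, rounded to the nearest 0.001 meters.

0.555 meters

Rounding to 5 decimal places leaves the longitude within ±5e-06° of the true value.
One degree of longitude at 6.04° is 111699 × cos 6.04° ≈ 111699 × 0.9944 = 111079 m.
East–west error: 5e-06° × 111079 m/° ≈ 0.555395 m.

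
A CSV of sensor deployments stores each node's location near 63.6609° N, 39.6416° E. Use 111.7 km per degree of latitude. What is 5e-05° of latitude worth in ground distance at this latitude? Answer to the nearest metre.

5e-05° × 111700 m/° = 5.585 m.

6 metres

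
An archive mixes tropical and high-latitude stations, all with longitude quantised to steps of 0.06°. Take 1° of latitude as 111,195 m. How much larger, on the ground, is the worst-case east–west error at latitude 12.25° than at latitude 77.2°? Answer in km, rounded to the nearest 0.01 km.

With a 0.06° grid the true value lies within half a step, ±0.06°/2 = ±0.03°, of the stored one.
Error at 12.25° = 0.03° × 111195 × cos 12.25° ≈ 3335.8 × 0.9772 = 3259.9 m.
At 77.2°: 0.03° × 111195 × cos 77.2° = 0.03 × 111195 × 0.2215 ≈ 739.05 m.
Difference: 3259.9 − 739.05 = 2520.8 m.
That is 2520.84 m = 2.5208 km.

2.52 km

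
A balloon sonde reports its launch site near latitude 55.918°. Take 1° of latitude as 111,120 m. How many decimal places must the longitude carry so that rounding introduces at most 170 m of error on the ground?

At 55.918° one degree of longitude covers 111120 × cos 55.918° ≈ 111120 × 0.5604 ≈ 62269.3 m.
With N decimal places the half-ulp bound is 0.5·10⁻ᴺ°, or 0.5·10⁻ᴺ × 62269.3 m on the ground.
Setting 31134.6 × 10⁻ᴺ ≤ 170 gives 10ᴺ ≥ 183.1, i.e. N ≥ 2.26.
N = 2 would give 311 m (too coarse); N = 3 gives 31.1 m ≤ 170 m.

3 decimal places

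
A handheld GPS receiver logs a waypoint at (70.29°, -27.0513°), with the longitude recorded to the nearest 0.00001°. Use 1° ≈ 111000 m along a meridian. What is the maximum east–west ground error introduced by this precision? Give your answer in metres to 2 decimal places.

Rounding to 5 decimal places leaves the longitude within ±5e-06° of the true value.
One degree of longitude at 70.29° is 111000 × cos 70.29° ≈ 111000 × 0.3373 = 37435.8 m.
East–west error: 5e-06° × 37435.8 m/° ≈ 0.187179 m.

0.19 metres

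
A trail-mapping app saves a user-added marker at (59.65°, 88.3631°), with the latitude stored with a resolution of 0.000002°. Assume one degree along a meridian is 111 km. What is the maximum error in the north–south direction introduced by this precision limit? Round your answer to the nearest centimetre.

11 centimetres

With a 0.000002° grid the true value lies within half a step, ±0.000002°/2 = ±1e-06°, of the stored one.
Along the meridian that is 1e-06° × 111000 m/° = 0.111 m.
That is 0.111 m = 11.1 cm.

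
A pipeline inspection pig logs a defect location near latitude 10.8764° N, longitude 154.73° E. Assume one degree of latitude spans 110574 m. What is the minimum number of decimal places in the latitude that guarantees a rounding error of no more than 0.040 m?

One degree of latitude covers 110574 m.
N decimal places → at most half a unit in the last place, 0.5 × 10⁻ᴺ° = 110574/2 × 10⁻ᴺ m.
Need 0.5 × 110574 × 10⁻ᴺ ≤ 0.040 → 10⁻ᴺ ≤ 7.235e-07, so N ≥ 6.14.
N = 6 would give 0.0553 m (too coarse); N = 7 gives 0.00553 m ≤ 0.040 m.

7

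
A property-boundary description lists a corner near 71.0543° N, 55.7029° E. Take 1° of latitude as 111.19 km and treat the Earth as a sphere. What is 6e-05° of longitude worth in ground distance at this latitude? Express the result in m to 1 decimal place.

One degree of longitude here spans 111190 × cos 71.0543° = 111190 × 0.3247 ≈ 36100.3 m; 6e-05° of that is 2.16602 m.

2.2 m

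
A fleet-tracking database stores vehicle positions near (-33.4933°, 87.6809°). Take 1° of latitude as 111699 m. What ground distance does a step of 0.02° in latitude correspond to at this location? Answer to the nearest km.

2 km

Along a meridian 0.02° is 0.02 × 111699 = 2233.98 m.
That is 2233.98 m = 2.234 km.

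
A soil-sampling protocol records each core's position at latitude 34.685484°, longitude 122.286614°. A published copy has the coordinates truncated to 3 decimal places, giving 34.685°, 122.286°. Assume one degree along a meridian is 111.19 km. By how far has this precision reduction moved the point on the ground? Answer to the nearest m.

78 m

Δlat = 34.685484 − 34.685 = +0.000484°; Δlon = 122.286614 − 122.286 = +0.000614°.
North–south shift: 0.000484 × 111190 = 53.816 m.
East–west at this latitude: 0.000614° × 111190 × cos 34.685° ≈ 0.000614 × 91430.8 = 56.1385 m.
Distance: √(53.816² + 56.1385²) ≈ 77.7669 m.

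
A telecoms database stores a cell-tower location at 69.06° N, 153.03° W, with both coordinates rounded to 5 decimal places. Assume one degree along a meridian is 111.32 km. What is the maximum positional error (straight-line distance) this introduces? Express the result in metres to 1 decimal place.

0.6 metres

Rounding to 5 decimal places leaves each coordinate within ±5e-06° of the true value.
North–south component: 5e-06° × 111320 = 0.5566 m.
East–west component at 69.06°: 5e-06° × 111320 × cos 69.06° ≈ 5e-06 × 39784.7 ≈ 0.198923 m.
Worst case both components are at the extreme and orthogonal: √(0.5566² + 0.198923²) ≈ 0.591079 m.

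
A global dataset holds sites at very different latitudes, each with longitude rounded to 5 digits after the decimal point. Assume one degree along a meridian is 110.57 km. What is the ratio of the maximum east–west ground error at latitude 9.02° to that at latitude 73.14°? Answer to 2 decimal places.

Rounding to 5 decimal places leaves the longitude within ±5e-06° of the true value.
Error at 9.02° = 5e-06° × 110570 × cos 9.02° ≈ 0.55285 × 0.9876 = 0.54601 m.
At 73.14°: 5e-06° × 110570 × cos 73.14° = 5e-06 × 110570 × 0.2900 ≈ 0.16035 m.
Ratio: 0.54601 / 0.16035 = cos 9.02° / cos 73.14° ≈ 3.4052.

3.41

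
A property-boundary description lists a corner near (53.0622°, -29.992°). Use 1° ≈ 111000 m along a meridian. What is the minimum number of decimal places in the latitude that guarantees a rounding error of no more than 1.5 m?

One degree of latitude covers 111000 m.
Rounding to N decimal places gives at most 0.5 × 10⁻ᴺ degrees of error, i.e. 0.5 × 10⁻ᴺ × 111000 m.
Setting 55500 × 10⁻ᴺ ≤ 1.5 gives 10ᴺ ≥ 3.7e+04, i.e. N ≥ 4.57.
At 4 places the error can reach 5.55 m, but 5 places keeps it to 0.555 m.

5 decimal places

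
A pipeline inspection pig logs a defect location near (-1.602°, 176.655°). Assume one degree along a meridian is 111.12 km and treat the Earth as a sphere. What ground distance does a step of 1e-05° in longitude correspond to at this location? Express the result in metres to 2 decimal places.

1.11 metres

One degree of longitude here spans 111120 × cos 1.602° = 111120 × 0.9996 ≈ 111077 m; 1e-05° of that is 1.11077 m.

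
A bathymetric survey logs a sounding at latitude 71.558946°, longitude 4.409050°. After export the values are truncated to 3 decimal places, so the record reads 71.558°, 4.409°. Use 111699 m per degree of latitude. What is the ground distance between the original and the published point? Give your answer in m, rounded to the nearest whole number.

The latitude changed by +0.000946° and the longitude by +0.000050°.
North–south shift: 0.000946 × 111699 = 105.667 m.
East–west at this latitude: 0.000050° × 111699 × cos 71.558° ≈ 0.000050 × 35335.4 = 1.76677 m.
Distance: √(105.667² + 1.76677²) ≈ 105.682 m.

106 m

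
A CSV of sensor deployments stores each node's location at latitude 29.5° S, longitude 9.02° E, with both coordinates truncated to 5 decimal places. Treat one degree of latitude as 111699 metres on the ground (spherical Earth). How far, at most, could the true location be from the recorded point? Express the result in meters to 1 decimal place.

Truncating at 5 decimal places can drop up to a full unit in the last place, so each coordinate may be off by as much as 1e-05°.
North–south component: 1e-05° × 111699 = 1.11699 m.
Longitude error → 1e-05 × 111699 × cos 29.5° = 1e-05 × 111699 × 0.8704 ≈ 0.972179 m.
Combining orthogonally: (1.11699² + 0.972179²)^½ ≈ 1.48081 m.

1.5 meters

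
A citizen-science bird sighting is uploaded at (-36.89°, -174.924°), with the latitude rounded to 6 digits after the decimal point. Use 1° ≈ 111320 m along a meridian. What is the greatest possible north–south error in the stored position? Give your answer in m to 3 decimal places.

Rounding to 6 decimal places leaves the latitude within ±5e-07° of the true value.
North–south distance: 5e-07° × 111320 m/° = 0.05566 m.

0.056 m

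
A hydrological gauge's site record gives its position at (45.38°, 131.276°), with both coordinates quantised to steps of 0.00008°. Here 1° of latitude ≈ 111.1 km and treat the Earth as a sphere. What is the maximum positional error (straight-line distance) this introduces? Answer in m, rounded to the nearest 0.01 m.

With a 0.00008° grid the true value lies within half a step, ±0.00008°/2 = ±4e-05°, of the stored one.
N–S: 4e-05° × 111100 m/° = 4.444 m.
E–W at 45.38°: 4e-05° × 111100 × cos 45.38° = 4e-05 × 111100 × 0.7024 ≈ 3.12147 m.
Combining orthogonally: (4.444² + 3.12147²)^½ ≈ 5.43072 m.

5.43 m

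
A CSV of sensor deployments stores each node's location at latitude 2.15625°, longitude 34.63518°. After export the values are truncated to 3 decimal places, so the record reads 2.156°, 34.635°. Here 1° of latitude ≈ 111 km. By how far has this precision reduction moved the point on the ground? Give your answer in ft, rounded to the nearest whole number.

112 ft

Δlat = 2.15625 − 2.156 = +0.00025°; Δlon = 34.63518 − 34.635 = +0.00018°.
North–south shift: 0.00025 × 111000 = 27.75 m.
East–west at this latitude: 0.00018° × 111000 × cos 2.156° ≈ 0.00018 × 110921 = 19.9659 m.
Combined displacement = (27.75² + 19.9659²)^½ ≈ 34.1862 m.
Converting: 34.1862 m × 3.2808 ft/m ≈ 112.16 ft.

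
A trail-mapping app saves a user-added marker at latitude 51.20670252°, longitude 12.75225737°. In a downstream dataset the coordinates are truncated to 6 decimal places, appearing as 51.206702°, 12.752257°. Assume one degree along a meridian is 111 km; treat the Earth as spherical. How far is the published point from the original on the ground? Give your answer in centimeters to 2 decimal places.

6.32 centimeters

The latitude changed by +0.00000052° and the longitude by +0.00000037°.
N–S: 0.00000052° × 111000 m/° = 0.05772 m.
East–west at this latitude: 0.00000037° × 111000 × cos 51.2067° ≈ 0.00000037 × 69542.9 = 0.0257309 m.
Combined displacement = (0.05772² + 0.0257309²)^½ ≈ 0.0631955 m.
That is 0.0631955 m = 6.3196 cm.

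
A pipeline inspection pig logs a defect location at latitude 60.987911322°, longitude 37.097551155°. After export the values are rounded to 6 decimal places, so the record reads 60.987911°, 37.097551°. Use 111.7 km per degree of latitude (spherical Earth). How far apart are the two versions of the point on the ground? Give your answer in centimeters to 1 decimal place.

Δlat = 60.987911322 − 60.987911 = +0.000000322°; Δlon = 37.097551155 − 37.097551 = +0.000000155°.
North–south shift: 0.000000322 × 111700 = 0.0359674 m.
E–W at 60.9879°: 0.000000155° × 111700 × cos 60.9879° = 0.000000155 × 111700 × 0.4850 ≈ 0.00839695 m.
Combined displacement = (0.0359674² + 0.00839695²)^½ ≈ 0.0369346 m.
That is 0.0369346 m = 3.6935 cm.

3.7 centimeters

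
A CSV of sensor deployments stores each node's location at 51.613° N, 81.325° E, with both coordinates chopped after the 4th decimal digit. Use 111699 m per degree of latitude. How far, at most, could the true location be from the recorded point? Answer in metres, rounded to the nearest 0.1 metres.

Truncating at 4 decimal places can drop up to a full unit in the last place, so each coordinate may be off by as much as 0.0001°.
N–S: 0.0001° × 111699 m/° = 11.1699 m.
East–west component at 51.613°: 0.0001° × 111699 × cos 51.613° ≈ 0.0001 × 69361.7 ≈ 6.93617 m.
The two errors are perpendicular, so the maximum displacement is √(11.1699² + 6.93617²) ≈ 13.1483 m.

13.1 metres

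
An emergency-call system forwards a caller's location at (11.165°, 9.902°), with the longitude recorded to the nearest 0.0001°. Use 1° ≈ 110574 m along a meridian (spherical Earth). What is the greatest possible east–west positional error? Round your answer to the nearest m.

5 m

Rounding to 4 decimal places leaves the longitude within ±5e-05° of the true value.
Parallels shrink by cos φ, so at 11.165° a degree of longitude is 110574 × 0.9811 ≈ 108481 m.
Maximum E–W displacement: 5e-05 × 108481 = 5.42406 m.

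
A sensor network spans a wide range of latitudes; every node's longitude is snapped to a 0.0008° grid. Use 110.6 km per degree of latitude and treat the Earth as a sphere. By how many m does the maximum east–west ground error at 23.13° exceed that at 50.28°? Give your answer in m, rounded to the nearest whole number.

12 m

With a 0.0008° grid the true value lies within half a step, ±0.0008°/2 = ±0.0004°, of the stored one.
At 23.13°: 0.0004° × 110600 × cos 23.13° = 0.0004 × 110600 × 0.9196 ≈ 40.684 m.
Error at 50.28° = 0.0004° × 110600 × cos 50.28° ≈ 44.24 × 0.6390 = 28.271 m.
So the lower-latitude error exceeds the higher by 40.684 − 28.271 = 12.413 m.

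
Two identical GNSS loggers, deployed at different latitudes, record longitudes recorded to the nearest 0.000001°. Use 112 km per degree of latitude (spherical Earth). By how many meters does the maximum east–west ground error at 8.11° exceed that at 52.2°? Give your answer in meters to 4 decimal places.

0.0211 meters

Rounding to 6 decimal places leaves the longitude within ±5e-07° of the true value.
At 8.11°: 5e-07° × 112000 × cos 8.11° = 5e-07 × 112000 × 0.9900 ≈ 0.05544 m.
Error at 52.2° = 5e-07° × 112000 × cos 52.2° ≈ 0.056 × 0.6129 = 0.034323 m.
So the lower-latitude error exceeds the higher by 0.05544 − 0.034323 = 0.021117 m.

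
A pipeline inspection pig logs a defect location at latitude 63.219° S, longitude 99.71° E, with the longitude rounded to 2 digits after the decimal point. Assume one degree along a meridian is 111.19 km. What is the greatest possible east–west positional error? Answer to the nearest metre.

Rounding to 2 decimal places leaves the longitude within ±0.005° of the true value.
Parallels shrink by cos φ, so at 63.219° a degree of longitude is 111190 × 0.4506 ≈ 50100.2 m.
Maximum E–W displacement: 0.005 × 50100.2 = 250.501 m.

251 metres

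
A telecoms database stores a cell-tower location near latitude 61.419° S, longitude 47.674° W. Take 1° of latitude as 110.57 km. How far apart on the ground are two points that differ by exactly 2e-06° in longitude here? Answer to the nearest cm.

11 cm

One degree of longitude here spans 110570 × cos 61.419° = 110570 × 0.4784 ≈ 52896.8 m; 2e-06° of that is 0.105794 m.
That is 0.105794 m = 10.579 cm.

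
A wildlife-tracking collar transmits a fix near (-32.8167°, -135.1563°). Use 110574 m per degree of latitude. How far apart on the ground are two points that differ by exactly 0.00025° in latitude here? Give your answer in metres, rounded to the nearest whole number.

28 metres

0.00025° × 110574 m/° = 27.6435 m.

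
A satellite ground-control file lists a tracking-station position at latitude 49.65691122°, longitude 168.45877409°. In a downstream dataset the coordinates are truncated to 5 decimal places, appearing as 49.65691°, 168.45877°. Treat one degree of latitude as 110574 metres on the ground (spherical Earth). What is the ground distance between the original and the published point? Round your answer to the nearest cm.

32 cm

Δlat = 49.65691122 − 49.65691 = +0.00000122°; Δlon = 168.45877409 − 168.45877 = +0.00000409°.
N–S: 0.00000122° × 110574 m/° = 0.1349 m.
East–west at this latitude: 0.00000409° × 110574 × cos 49.6569° ≈ 0.00000409 × 71581.5 = 0.292768 m.
Distance: √(0.1349² + 0.292768²) ≈ 0.322353 m.
That is 0.322353 m = 32.235 cm.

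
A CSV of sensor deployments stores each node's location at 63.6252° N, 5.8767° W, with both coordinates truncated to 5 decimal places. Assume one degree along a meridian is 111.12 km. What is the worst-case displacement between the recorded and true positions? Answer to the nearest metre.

1 metres

Truncating at 5 decimal places can drop up to a full unit in the last place, so each coordinate may be off by as much as 1e-05°.
North–south component: 1e-05° × 111120 = 1.1112 m.
East–west component at 63.6252°: 1e-05° × 111120 × cos 63.6252° ≈ 1e-05 × 49364.1 ≈ 0.493641 m.
Worst case both components are at the extreme and orthogonal: √(1.1112² + 0.493641²) ≈ 1.21591 m.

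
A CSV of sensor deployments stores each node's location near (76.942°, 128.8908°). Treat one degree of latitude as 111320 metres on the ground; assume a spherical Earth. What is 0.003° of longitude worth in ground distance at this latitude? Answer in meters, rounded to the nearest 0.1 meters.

At 76.942° a degree of longitude is 111320 × cos 76.942° ≈ 25151.3 m, so 0.003° corresponds to 75.454 m.

75.5 meters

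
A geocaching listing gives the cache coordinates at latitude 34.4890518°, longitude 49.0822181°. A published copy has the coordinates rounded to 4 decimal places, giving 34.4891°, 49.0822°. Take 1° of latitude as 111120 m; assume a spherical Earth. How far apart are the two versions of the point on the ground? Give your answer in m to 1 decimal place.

5.6 m

The latitude changed by -0.0000482° and the longitude by +0.0000181°.
North–south shift: -0.0000482 × 111120 = -5.35598 m.
East–west at this latitude: 0.0000181° × 111120 × cos 34.4891° ≈ 0.0000181 × 91588.9 = 1.65776 m.
Distance: √(5.35598² + 1.65776²) ≈ 5.60667 m.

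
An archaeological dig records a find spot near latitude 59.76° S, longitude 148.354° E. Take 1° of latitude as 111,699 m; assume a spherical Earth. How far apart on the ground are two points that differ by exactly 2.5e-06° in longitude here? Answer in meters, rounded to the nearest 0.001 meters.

0.141 meters

One degree of longitude here spans 111699 × cos 59.76° = 111699 × 0.5036 ≈ 56254.2 m; 2.5e-06° of that is 0.140636 m.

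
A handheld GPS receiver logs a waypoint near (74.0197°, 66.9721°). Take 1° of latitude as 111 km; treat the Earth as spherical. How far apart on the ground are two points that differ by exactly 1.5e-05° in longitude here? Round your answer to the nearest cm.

1.5e-05° of longitude at 74.0197° is 1.5e-05 × 111000 × cos 74.0197° ≈ 1.5e-05 × 30559.1 = 0.458386 m.
That is 0.458386 m = 45.839 cm.

46 cm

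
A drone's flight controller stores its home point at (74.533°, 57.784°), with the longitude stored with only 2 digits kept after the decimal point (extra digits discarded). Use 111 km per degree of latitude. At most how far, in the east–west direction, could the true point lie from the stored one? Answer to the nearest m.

296 m

Truncating at 2 decimal places can drop up to a full unit in the last place, so the longitude may be off by as much as 0.01°.
Parallels shrink by cos φ, so at 74.533° a degree of longitude is 111000 × 0.2667 ≈ 29601.8 m.
Maximum E–W displacement: 0.01 × 29601.8 = 296.018 m.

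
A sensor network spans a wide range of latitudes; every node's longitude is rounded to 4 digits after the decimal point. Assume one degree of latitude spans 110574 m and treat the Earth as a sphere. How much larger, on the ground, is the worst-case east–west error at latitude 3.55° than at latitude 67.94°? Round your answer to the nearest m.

3 m

Rounding to 4 decimal places leaves the longitude within ±5e-05° of the true value.
At 3.55°: 5e-05° × 110574 × cos 3.55° = 5e-05 × 110574 × 0.9981 ≈ 5.5181 m.
At 67.94°: 5e-05° × 110574 × cos 67.94° = 5e-05 × 110574 × 0.3756 ≈ 2.0765 m.
Difference: 5.5181 − 2.0765 = 3.4416 m.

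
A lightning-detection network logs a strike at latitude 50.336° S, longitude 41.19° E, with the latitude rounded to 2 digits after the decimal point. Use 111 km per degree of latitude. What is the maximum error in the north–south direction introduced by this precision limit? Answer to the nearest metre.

555 metres

Rounding to 2 decimal places leaves the latitude within ±0.005° of the true value.
So the N–S error is at most 0.005 × 111000 = 555 m.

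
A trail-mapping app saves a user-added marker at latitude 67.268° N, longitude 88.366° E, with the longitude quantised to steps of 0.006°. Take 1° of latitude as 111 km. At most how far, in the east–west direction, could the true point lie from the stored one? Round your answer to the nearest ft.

422 ft

With a 0.006° grid the true value lies within half a step, ±0.006°/2 = ±0.003°, of the stored one.
One degree of longitude at 67.268° is 111000 × cos 67.268° ≈ 111000 × 0.3864 = 42892.8 m.
So at most 0.003° × 42892.8 ≈ 128.678 m east–west.
Converting: 128.678 m × 3.2808 ft/m ≈ 422.17 ft.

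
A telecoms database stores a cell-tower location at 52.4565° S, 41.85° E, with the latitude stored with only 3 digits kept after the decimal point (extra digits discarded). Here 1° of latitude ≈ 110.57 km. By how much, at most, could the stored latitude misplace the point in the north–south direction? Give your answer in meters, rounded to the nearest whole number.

Truncating at 3 decimal places can drop up to a full unit in the last place, so the latitude may be off by as much as 0.001°.
So the N–S error is at most 0.001 × 110570 = 110.57 m.

111 meters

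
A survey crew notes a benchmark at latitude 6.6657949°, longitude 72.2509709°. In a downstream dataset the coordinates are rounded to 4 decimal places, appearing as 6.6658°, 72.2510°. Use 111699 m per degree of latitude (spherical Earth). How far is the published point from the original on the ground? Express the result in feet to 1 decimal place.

10.8 feet

The latitude changed by -0.0000051° and the longitude by -0.0000291°.
North–south shift: -0.0000051 × 111699 = -0.569665 m.
East–west at this latitude: -0.0000291° × 111699 × cos 6.6658° ≈ -0.0000291 × 110944 = -3.22847 m.
Hypotenuse of the two orthogonal shifts: √(0.569665² + 3.22847²) = 3.27834 m.
Converting: 3.27834 m × 3.2808 ft/m ≈ 10.756 ft.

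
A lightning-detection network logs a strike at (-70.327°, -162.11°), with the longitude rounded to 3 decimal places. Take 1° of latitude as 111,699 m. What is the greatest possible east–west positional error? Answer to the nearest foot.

62 feet

Rounding to 3 decimal places leaves the longitude within ±0.0005° of the true value.
One degree of longitude at 70.327° is 111699 × cos 70.327° ≈ 111699 × 0.3367 = 37603.6 m.
So at most 0.0005° × 37603.6 ≈ 18.8018 m east–west.
In feet: 18.8018 m ÷ 0.3048 ≈ 61.686 ft.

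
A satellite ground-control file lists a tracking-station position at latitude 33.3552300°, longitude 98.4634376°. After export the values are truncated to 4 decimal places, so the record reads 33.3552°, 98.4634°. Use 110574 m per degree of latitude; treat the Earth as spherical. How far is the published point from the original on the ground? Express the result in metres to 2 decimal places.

Δlat = 33.3552300 − 33.3552 = +0.0000300°; Δlon = 98.4634376 − 98.4634 = +0.0000376°.
N–S: 0.0000300° × 110574 m/° = 3.31722 m.
E–W at 33.3552°: 0.0000376° × 110574 × cos 33.3552° = 0.0000376 × 110574 × 0.8353 ≈ 3.47274 m.
Distance: √(3.31722² + 3.47274²) ≈ 4.80248 m.

4.80 metres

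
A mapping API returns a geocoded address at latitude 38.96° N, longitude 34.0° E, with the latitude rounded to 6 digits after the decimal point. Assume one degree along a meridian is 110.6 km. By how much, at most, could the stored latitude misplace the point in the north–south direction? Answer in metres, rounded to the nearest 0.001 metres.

Rounding to 6 decimal places leaves the latitude within ±5e-07° of the true value.
So the N–S error is at most 5e-07 × 110600 = 0.0553 m.

0.055 metres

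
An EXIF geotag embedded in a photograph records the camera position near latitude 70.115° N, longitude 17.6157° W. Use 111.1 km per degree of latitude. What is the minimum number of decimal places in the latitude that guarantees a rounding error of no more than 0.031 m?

One degree of latitude covers 111100 m.
With N decimal places the half-ulp bound is 0.5·10⁻ᴺ°, or 0.5·10⁻ᴺ × 111100 m on the ground.
Need 0.5 × 111100 × 10⁻ᴺ ≤ 0.031 → 10⁻ᴺ ≤ 5.581e-07, so N ≥ 6.25.
At 6 places the error can reach 0.0555 m, but 7 places keeps it to 0.00556 m.

7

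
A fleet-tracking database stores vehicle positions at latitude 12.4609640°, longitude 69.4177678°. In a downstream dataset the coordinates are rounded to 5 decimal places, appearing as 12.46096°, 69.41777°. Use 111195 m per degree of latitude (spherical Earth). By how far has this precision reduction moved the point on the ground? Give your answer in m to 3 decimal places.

The latitude changed by +0.0000040° and the longitude by -0.0000022°.
N–S: 0.0000040° × 111195 m/° = 0.44478 m.
East–west at this latitude: -0.0000022° × 111195 × cos 12.461° ≈ -0.0000022 × 108576 = -0.238866 m.
Hypotenuse of the two orthogonal shifts: √(0.44478² + 0.238866²) = 0.504863 m.

0.505 m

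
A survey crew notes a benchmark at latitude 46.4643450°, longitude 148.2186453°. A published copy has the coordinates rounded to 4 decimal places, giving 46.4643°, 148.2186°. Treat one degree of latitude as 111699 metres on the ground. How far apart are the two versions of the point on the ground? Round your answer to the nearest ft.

20 ft

The latitude changed by +0.0000450° and the longitude by +0.0000453°.
N–S: 0.0000450° × 111699 m/° = 5.02646 m.
East–west at this latitude: 0.0000453° × 111699 × cos 46.4643° ≈ 0.0000453 × 76939 = 3.48534 m.
Hypotenuse of the two orthogonal shifts: √(5.02646² + 3.48534²) = 6.1166 m.
In feet: 6.1166 m ÷ 0.3048 ≈ 20.068 ft.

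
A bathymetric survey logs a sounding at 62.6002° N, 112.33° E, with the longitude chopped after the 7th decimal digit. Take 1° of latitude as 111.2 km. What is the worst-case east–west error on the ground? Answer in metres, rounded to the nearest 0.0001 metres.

0.0051 metres

Truncating at 7 decimal places can drop up to a full unit in the last place, so the longitude may be off by as much as 1e-07°.
At latitude 62.6002° a degree of longitude spans 111200 m × cos 62.6002° = 111200 × 0.4602 ≈ 51173.9 m.
Maximum E–W displacement: 1e-07 × 51173.9 = 0.00511739 m.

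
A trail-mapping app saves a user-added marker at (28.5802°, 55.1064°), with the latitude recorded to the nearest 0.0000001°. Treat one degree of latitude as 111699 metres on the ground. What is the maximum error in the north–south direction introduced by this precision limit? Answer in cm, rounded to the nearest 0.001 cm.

0.558 cm

Rounding to 7 decimal places leaves the latitude within ±5e-08° of the true value.
Along the meridian that is 5e-08° × 111699 m/° = 0.00558495 m.
That is 0.00558495 m = 0.55849 cm.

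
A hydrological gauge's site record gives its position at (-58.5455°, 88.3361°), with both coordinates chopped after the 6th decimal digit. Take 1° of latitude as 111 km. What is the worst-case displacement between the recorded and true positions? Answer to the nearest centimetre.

13 centimetres

Truncating at 6 decimal places can drop up to a full unit in the last place, so each coordinate may be off by as much as 1e-06°.
N–S: 1e-06° × 111000 m/° = 0.111 m.
East–west component at 58.5455°: 1e-06° × 111000 × cos 58.5455° ≈ 1e-06 × 57922.2 ≈ 0.0579222 m.
The two errors are perpendicular, so the maximum displacement is √(0.111² + 0.0579222²) ≈ 0.125204 m.
That is 0.125204 m = 12.52 cm.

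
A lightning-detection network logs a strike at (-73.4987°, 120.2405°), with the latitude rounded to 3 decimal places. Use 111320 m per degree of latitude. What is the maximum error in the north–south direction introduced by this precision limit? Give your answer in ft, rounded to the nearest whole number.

183 ft

Rounding to 3 decimal places leaves the latitude within ±0.0005° of the true value.
North–south distance: 0.0005° × 111320 m/° = 55.66 m.
In feet: 55.66 m ÷ 0.3048 ≈ 182.61 ft.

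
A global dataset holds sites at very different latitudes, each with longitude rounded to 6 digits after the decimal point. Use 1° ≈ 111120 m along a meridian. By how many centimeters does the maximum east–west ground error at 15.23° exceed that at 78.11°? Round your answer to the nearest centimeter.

Rounding to 6 decimal places leaves the longitude within ±5e-07° of the true value.
At 15.23°: 5e-07° × 111120 × cos 15.23° = 5e-07 × 111120 × 0.9649 ≈ 0.053609 m.
At 78.11°: 5e-07° × 111120 × cos 78.11° = 5e-07 × 111120 × 0.2060 ≈ 0.011447 m.
Difference: 0.053609 − 0.011447 = 0.042161 m.
That is 0.0421615 m = 4.2161 cm.

4 centimeters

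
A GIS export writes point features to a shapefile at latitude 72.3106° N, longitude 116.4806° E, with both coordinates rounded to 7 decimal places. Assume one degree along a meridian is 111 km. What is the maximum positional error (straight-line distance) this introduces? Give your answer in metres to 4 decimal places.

Rounding to 7 decimal places leaves each coordinate within ±5e-08° of the true value.
N–S: 5e-08° × 111000 m/° = 0.00555 m.
E–W at 72.3106°: 5e-08° × 111000 × cos 72.3106° = 5e-08 × 111000 × 0.3039 ≈ 0.00168641 m.
The two errors are perpendicular, so the maximum displacement is √(0.00555² + 0.00168641²) ≈ 0.00580056 m.

0.0058 metres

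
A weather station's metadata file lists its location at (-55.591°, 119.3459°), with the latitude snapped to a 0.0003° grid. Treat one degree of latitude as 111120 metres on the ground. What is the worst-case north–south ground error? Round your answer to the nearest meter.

With a 0.0003° grid the true value lies within half a step, ±0.0003°/2 = ±0.00015°, of the stored one.
So the N–S error is at most 0.00015 × 111120 = 16.668 m.

17 meters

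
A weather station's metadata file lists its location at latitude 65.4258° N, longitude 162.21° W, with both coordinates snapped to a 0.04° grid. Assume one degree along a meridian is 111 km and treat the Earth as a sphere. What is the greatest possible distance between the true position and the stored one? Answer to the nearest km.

2 km

With a 0.04° grid the true value lies within half a step, ±0.04°/2 = ±0.02°, of the stored one.
North–south component: 0.02° × 111000 = 2220 m.
Longitude error → 0.02 × 111000 × cos 65.4258° = 0.02 × 111000 × 0.4159 ≈ 923.234 m.
Worst case both components are at the extreme and orthogonal: √(2220² + 923.234²) ≈ 2404.32 m.
That is 2404.32 m = 2.4043 km.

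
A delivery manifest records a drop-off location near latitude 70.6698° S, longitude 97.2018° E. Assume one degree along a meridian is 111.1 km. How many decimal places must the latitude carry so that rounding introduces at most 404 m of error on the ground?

One degree of latitude covers 111100 m.
With N decimal places the half-ulp bound is 0.5·10⁻ᴺ°, or 0.5·10⁻ᴺ × 111100 m on the ground.
Need 0.5 × 111100 × 10⁻ᴺ ≤ 404 → 10⁻ᴺ ≤ 7.273e-03, so N ≥ 2.14.
So 3 decimal places suffice (55.6 m); 2 would allow up to 556 m.

3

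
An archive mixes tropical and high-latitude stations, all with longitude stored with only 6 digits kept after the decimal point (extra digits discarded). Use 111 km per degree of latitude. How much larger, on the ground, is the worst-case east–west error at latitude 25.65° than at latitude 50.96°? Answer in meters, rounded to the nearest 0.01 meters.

Truncating at 6 decimal places can drop up to a full unit in the last place, so the longitude may be off by as much as 1e-06°.
At 25.65°: 1e-06° × 111000 × cos 25.65° = 1e-06 × 111000 × 0.9015 ≈ 0.10006 m.
At 50.96°: 1e-06° × 111000 × cos 50.96° = 1e-06 × 111000 × 0.6299 ≈ 0.069915 m.
Difference: 0.10006 − 0.069915 = 0.030147 m.

0.03 meters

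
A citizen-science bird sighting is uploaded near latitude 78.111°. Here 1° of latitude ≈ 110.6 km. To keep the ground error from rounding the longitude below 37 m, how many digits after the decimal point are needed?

At 78.111° one degree of longitude covers 110600 × cos 78.111° ≈ 110600 × 0.2060 ≈ 22785.4 m.
With N decimal places the half-ulp bound is 0.5·10⁻ᴺ°, or 0.5·10⁻ᴺ × 22785.4 m on the ground.
Need 0.5 × 22785.4 × 10⁻ᴺ ≤ 37 → 10⁻ᴺ ≤ 3.248e-03, so N ≥ 2.49.
At 2 places the error can reach 114 m, but 3 places keeps it to 11.4 m.

3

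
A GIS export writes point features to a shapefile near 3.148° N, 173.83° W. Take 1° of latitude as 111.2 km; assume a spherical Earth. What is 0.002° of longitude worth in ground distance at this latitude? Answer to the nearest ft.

729 ft

0.002° of longitude at 3.148° is 0.002 × 111200 × cos 3.148° ≈ 0.002 × 111032 = 222.064 m.
In feet: 222.064 m ÷ 0.3048 ≈ 728.56 ft.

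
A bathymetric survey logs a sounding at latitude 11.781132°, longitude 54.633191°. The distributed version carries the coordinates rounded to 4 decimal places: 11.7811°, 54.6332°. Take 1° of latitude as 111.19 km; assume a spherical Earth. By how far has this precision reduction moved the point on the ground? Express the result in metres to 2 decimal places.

3.69 metres

Δlat = 11.781132 − 11.7811 = +0.000032°; Δlon = 54.633191 − 54.6332 = -0.000009°.
North–south shift: 0.000032 × 111190 = 3.55808 m.
East–west at this latitude: -0.000009° × 111190 × cos 11.7811° ≈ -0.000009 × 108848 = -0.97963 m.
Combined displacement = (3.55808² + 0.97963²)^½ ≈ 3.69048 m.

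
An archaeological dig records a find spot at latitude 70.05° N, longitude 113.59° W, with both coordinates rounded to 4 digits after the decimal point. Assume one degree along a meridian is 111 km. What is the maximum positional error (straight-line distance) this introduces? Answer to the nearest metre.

6 metres

Rounding to 4 decimal places leaves each coordinate within ±5e-05° of the true value.
North–south component: 5e-05° × 111000 = 5.55 m.
E–W at 70.05°: 5e-05° × 111000 × cos 70.05° = 5e-05 × 111000 × 0.3412 ≈ 1.89366 m.
The two errors are perpendicular, so the maximum displacement is √(5.55² + 1.89366²) ≈ 5.86417 m.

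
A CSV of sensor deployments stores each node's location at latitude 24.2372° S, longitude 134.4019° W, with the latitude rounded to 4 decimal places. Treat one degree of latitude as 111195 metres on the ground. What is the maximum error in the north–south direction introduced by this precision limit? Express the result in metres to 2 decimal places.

5.56 metres

Rounding to 4 decimal places leaves the latitude within ±5e-05° of the true value.
So the N–S error is at most 5e-05 × 111195 = 5.55975 m.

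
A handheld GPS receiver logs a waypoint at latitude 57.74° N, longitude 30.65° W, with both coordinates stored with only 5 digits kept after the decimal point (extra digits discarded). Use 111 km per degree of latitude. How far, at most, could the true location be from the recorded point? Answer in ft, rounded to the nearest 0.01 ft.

4.13 ft

Truncating at 5 decimal places can drop up to a full unit in the last place, so each coordinate may be off by as much as 1e-05°.
Latitude error → 1e-05 × 111000 = 1.11 m along the meridian.
E–W at 57.74°: 1e-05° × 111000 × cos 57.74° = 1e-05 × 111000 × 0.5338 ≈ 0.592476 m.
Combining orthogonally: (1.11² + 0.592476²)^½ ≈ 1.25822 m.
Converting: 1.25822 m × 3.2808 ft/m ≈ 4.128 ft.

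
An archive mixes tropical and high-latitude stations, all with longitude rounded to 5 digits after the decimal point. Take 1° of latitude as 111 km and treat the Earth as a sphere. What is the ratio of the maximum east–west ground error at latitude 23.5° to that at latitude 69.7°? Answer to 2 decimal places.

Rounding to 5 decimal places leaves the longitude within ±5e-06° of the true value.
Error at 23.5° = 5e-06° × 111000 × cos 23.5° ≈ 0.555 × 0.9171 = 0.50897 m.
At 69.7°: 5e-06° × 111000 × cos 69.7° = 5e-06 × 111000 × 0.3469 ≈ 0.19255 m.
The ratio reduces to cos 23.5° / cos 69.7° = 0.9171/0.3469 ≈ 2.6433.

2.64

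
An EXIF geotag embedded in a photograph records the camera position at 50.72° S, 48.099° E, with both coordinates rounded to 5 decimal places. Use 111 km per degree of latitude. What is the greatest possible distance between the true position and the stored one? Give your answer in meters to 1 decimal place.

Rounding to 5 decimal places leaves each coordinate within ±5e-06° of the true value.
Latitude error → 5e-06 × 111000 = 0.555 m along the meridian.
Longitude error → 5e-06 × 111000 × cos 50.72° = 5e-06 × 111000 × 0.6331 ≈ 0.351376 m.
Worst case both components are at the extreme and orthogonal: √(0.555² + 0.351376²) ≈ 0.656879 m.

0.7 meters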